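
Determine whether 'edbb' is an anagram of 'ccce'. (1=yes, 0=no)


Sort characters of 'edbb': 'bbde'
Sort characters of 'ccce': 'ccce'
Sorted forms differ -> they are NOT anagrams
Result: 0

0


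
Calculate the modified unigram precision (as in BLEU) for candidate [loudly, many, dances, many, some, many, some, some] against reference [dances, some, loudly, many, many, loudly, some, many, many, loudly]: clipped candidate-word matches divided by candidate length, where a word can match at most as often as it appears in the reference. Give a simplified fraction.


Reference word counts: {'dances': 1, 'loudly': 3, 'many': 4, 'some': 2}
Checking each candidate word (with clipping):
  'loudly' -> in reference (ref count 3, used 1/3) -> match (matches: 1)
  'many' -> in reference (ref count 4, used 1/4) -> match (matches: 2)
  'dances' -> in reference (ref count 1, used 1/1) -> match (matches: 3)
  'many' -> in reference (ref count 4, used 2/4) -> match (matches: 4)
  'some' -> in reference (ref count 2, used 1/2) -> match (matches: 5)
  'many' -> in reference (ref count 4, used 3/4) -> match (matches: 6)
  'some' -> in reference (ref count 2, used 2/2) -> match (matches: 7)
  'some' -> ref count 2 already used up (2/2) -> clipped, no match (matches: 7)
Clipped matches: 7, Candidate length: 8
Precision = 7/8

7/8


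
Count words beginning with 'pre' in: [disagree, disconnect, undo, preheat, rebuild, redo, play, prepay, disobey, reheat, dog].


Checking each word for prefix 'pre':
  'disagree' -> no (count: 0)
  'disconnect' -> no (count: 0)
  'undo' -> no (count: 0)
  'preheat' -> YES, starts with 'pre' (count: 1)
  'rebuild' -> no (count: 1)
  'redo' -> no (count: 1)
  'play' -> no (count: 1)
  'prepay' -> YES, starts with 'pre' (count: 2)
  'disobey' -> no (count: 2)
  'reheat' -> no (count: 2)
  'dog' -> no (count: 2)
Total with prefix 'pre': 2

2


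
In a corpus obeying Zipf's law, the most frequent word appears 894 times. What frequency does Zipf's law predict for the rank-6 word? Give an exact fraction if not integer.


Zipf's law: freq(rank) = f1 / rank
f1 = 894, rank = 6
freq = 894 / 6
= 149

149


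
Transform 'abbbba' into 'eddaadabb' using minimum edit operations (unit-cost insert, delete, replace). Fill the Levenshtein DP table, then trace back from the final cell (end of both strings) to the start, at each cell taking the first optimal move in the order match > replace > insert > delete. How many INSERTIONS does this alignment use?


Edit distance = 7. Backtracking from cell (6, 9) with preference match > replace > insert > delete,
then listing the resulting alignment 'abbbba' -> 'eddaadabb' left to right:
  Step 1: insert 'e' [insertion #1]
  Step 2: insert 'd' [insertion #2]
  Step 3: insert 'd' [insertion #3]
  Step 4: keep 'a'
  Step 5: replace b->a
  Step 6: replace b->d
  Step 7: replace b->a
  Step 8: keep 'b'
  Step 9: replace a->b
Total insertions: 3

3


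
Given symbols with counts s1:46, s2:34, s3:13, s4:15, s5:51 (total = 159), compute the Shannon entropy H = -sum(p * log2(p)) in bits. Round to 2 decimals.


Computing entropy H = -sum(p_i * log2(p_i)):
  s1: p = 46/159 = 0.2893, -p*log2(p) = 0.5177
  s2: p = 34/159 = 0.2138, -p*log2(p) = 0.4759
  s3: p = 13/159 = 0.0818, -p*log2(p) = 0.2954
  s4: p = 15/159 = 0.0943, -p*log2(p) = 0.3213
  s5: p = 51/159 = 0.3208, -p*log2(p) = 0.5262
H = sum of terms = 2.1365
Rounded to 2 decimals: 2.14

2.14


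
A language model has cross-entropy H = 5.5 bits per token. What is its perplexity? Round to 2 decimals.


Perplexity formula: PP = 2^H
H = 5.5
PP = 2^5.5
Decompose: 2^5.5 = 2^5 * 2^0.5 = 2^5 * sqrt(2)
2^5 = 32, sqrt(2) ~ 1.4142136
PP ~ 32 * 1.4142136 = 45.2548352
Rounded to 2 decimals: 45.25

45.25


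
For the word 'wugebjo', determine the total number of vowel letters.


Scanning each character of 'wugebjo':
  Position 1: 'w' -> consonant (running count: 0)
  Position 2: 'u' -> vowel (running count: 1)
  Position 3: 'g' -> consonant (running count: 1)
  Position 4: 'e' -> vowel (running count: 2)
  Position 5: 'b' -> consonant (running count: 2)
  Position 6: 'j' -> consonant (running count: 2)
  Position 7: 'o' -> vowel (running count: 3)
Total vowels: 3

3


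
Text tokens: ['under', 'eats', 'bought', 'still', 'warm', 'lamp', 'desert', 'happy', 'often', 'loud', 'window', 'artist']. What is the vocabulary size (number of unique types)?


Listing all tokens and tracking unique types:
  Token 1: 'under' -> NEW (unique so far: 1)
  Token 2: 'eats' -> NEW (unique so far: 2)
  Token 3: 'bought' -> NEW (unique so far: 3)
  Token 4: 'still' -> NEW (unique so far: 4)
  Token 5: 'warm' -> NEW (unique so far: 5)
  Token 6: 'lamp' -> NEW (unique so far: 6)
  Token 7: 'desert' -> NEW (unique so far: 7)
  Token 8: 'happy' -> NEW (unique so far: 8)
  Token 9: 'often' -> NEW (unique so far: 9)
  Token 10: 'loud' -> NEW (unique so far: 10)
  Token 11: 'window' -> NEW (unique so far: 11)
  Token 12: 'artist' -> NEW (unique so far: 12)
Unique types: ('artist', 'bought', 'desert', 'eats', 'happy', 'lamp', 'loud', 'often', 'still', 'under', 'warm', 'window')
Vocabulary size: 12

12


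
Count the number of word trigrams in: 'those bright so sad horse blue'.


Word trigrams from [6] words:
  Trigram 1: (those bright so)
  Trigram 2: (bright so sad)
  Trigram 3: (so sad horse)
  Trigram 4: (sad horse blue)
Total word trigrams: 6 - 2 = 4

4


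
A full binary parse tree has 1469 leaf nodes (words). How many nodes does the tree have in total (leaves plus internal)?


Leaf nodes (terminals): 1469
Internal nodes = n - 1 = 1469 - 1 = 1468
Total = leaves + internal = 1469 + 1468 = 2937

2937


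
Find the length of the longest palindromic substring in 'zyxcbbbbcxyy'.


Scanning 'zyxcbbbbcxyy' for palindromic substrings.
Substring at positions 1-10: 'yxcbbbbcxy'.
Check: reverse('yxcbbbbcxy') = 'yxcbbbbcxy' -> palindrome confirmed.
Neighbouring characters ('z' / 'y') break symmetry, so it cannot extend further.
No longer palindromic substring exists; longest length = 10

10


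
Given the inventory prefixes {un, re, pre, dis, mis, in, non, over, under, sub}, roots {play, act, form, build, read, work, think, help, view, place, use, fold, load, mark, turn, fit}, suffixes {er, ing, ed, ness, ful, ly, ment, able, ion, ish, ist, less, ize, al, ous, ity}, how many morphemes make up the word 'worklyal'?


Segmenting 'worklyal' against the inventory:
  'work' -> root (morpheme 1)
  'ly' -> suffix (morpheme 2)
  'al' -> suffix (morpheme 3)
Total morphemes: 3

3


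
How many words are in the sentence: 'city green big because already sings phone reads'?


Counting words by splitting on spaces:
  Word 1: 'city'
  Word 2: 'green'
  Word 3: 'big'
  Word 4: 'because'
  Word 5: 'already'
  Word 6: 'sings'
  Word 7: 'phone'
  Word 8: 'reads'
Total words: 8

8


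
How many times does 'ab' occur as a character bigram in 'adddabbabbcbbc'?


Scanning 'adddabbabbcbbc' for bigram 'ab':
  Position 0: 'ad' -> no
  Position 1: 'dd' -> no
  Position 2: 'dd' -> no
  Position 3: 'da' -> no
  Position 4: 'ab' -> MATCH
  Position 5: 'bb' -> no
  Position 6: 'ba' -> no
  Position 7: 'ab' -> MATCH
  Position 8: 'bb' -> no
  Position 9: 'bc' -> no
  Position 10: 'cb' -> no
  Position 11: 'bb' -> no
  Position 12: 'bc' -> no
Total matches: 2

2


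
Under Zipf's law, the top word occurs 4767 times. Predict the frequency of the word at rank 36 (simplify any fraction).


Zipf's law: freq(rank) = f1 / rank
f1 = 4767, rank = 36
freq = 4767 / 36
GCD(4767, 36) = 3
Simplified: 1589/12

1589/12


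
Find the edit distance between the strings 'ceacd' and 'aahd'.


Building DP table for s1='ceacd' (len 5) and s2='aahd' (len 4):
       a  a  h  d
    0  1  2  3  4
  c 1  1  2  3  4
  e 2  2  2  3  4
  a 3  2  2  3  4
  c 4  3  3  3  4
  d 5  4  4  4  3
Edit distance = dp[5][4] = 3

3


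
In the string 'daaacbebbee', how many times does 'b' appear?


Scanning 'daaacbebbee' for 'b':
  Position 5: 'b' -> MATCH (count: 1)
  Position 7: 'b' -> MATCH (count: 2)
  Position 8: 'b' -> MATCH (count: 3)
Total occurrences of 'b': 3

3


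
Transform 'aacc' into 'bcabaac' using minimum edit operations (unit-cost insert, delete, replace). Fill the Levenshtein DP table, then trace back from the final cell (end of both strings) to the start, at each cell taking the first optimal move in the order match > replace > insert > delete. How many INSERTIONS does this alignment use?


Edit distance = 4. Backtracking from cell (4, 7) with preference match > replace > insert > delete,
then listing the resulting alignment 'aacc' -> 'bcabaac' left to right:
  Step 1: insert 'b' [insertion #1]
  Step 2: insert 'c' [insertion #2]
  Step 3: keep 'a'
  Step 4: insert 'b' [insertion #3]
  Step 5: keep 'a'
  Step 6: replace c->a
  Step 7: keep 'c'
Total insertions: 3

3


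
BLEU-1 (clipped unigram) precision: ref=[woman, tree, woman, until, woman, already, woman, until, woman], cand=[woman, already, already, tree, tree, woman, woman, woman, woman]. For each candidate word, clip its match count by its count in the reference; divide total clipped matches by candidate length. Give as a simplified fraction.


Reference word counts: {'already': 1, 'tree': 1, 'until': 2, 'woman': 5}
Checking each candidate word (with clipping):
  'woman' -> in reference (ref count 5, used 1/5) -> match (matches: 1)
  'already' -> in reference (ref count 1, used 1/1) -> match (matches: 2)
  'already' -> ref count 1 already used up (1/1) -> clipped, no match (matches: 2)
  'tree' -> in reference (ref count 1, used 1/1) -> match (matches: 3)
  'tree' -> ref count 1 already used up (1/1) -> clipped, no match (matches: 3)
  'woman' -> in reference (ref count 5, used 2/5) -> match (matches: 4)
  'woman' -> in reference (ref count 5, used 3/5) -> match (matches: 5)
  'woman' -> in reference (ref count 5, used 4/5) -> match (matches: 6)
  'woman' -> in reference (ref count 5, used 5/5) -> match (matches: 7)
Clipped matches: 7, Candidate length: 9
Precision = 7/9

7/9


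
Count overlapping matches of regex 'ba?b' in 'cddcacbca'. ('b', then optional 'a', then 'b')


Pattern: ba?b means 'b', then optional 'a', then 'b'.
Scanning 'cddcacbca' position-by-position:
  Pos 0: window 'cdd' -> no
  Pos 1: window 'ddc' -> no
  Pos 2: window 'dca' -> no
  Pos 3: window 'cac' -> no
  Pos 4: window 'acb' -> no
  Pos 5: window 'cbc' -> no
  Pos 6: window 'bca' -> no
  Pos 7: window 'ca' -> no
  Pos 8: window 'a' -> no
Total matches: 0

0


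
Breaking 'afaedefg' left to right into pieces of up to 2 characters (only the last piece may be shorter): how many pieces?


'afaedefg' has 8 characters.
Chunking with max size 2:
  Chunk 1: 'af' (positions 0-1)
  Chunk 2: 'ae' (positions 2-3)
  Chunk 3: 'de' (positions 4-5)
  Chunk 4: 'fg' (positions 6-7)
Total chunks: ceil(8 / 2) = 4

4


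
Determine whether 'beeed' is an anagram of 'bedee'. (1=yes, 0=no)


Sort characters of 'beeed': 'bdeee'
Sort characters of 'bedee': 'bdeee'
Sorted forms match -> they ARE anagrams
Result: 1

1


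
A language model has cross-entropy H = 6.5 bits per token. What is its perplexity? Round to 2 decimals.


Perplexity formula: PP = 2^H
H = 6.5
PP = 2^6.5
Decompose: 2^6.5 = 2^6 * 2^0.5 = 2^6 * sqrt(2)
2^6 = 64, sqrt(2) ~ 1.4142136
PP ~ 64 * 1.4142136 = 90.5096704
Rounded to 2 decimals: 90.51

90.51


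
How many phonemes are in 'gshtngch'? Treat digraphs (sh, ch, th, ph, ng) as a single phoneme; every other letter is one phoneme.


Parsing 'gshtngch' greedily, digraphs first:
  'g' -> consonant phoneme (phonemes so far: 1)
  'sh' -> digraph (1 consonant phoneme) (phonemes so far: 2)
  't' -> consonant phoneme (phonemes so far: 3)
  'ng' -> digraph (1 consonant phoneme) (phonemes so far: 4)
  'ch' -> digraph (1 consonant phoneme) (phonemes so far: 5)
Total phonemes: 5

5


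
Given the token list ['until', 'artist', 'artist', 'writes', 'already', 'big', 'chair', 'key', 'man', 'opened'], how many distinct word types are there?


Listing all tokens and tracking unique types:
  Token 1: 'until' -> NEW (unique so far: 1)
  Token 2: 'artist' -> NEW (unique so far: 2)
  Token 3: 'artist' -> duplicate (unique so far: 2)
  Token 4: 'writes' -> NEW (unique so far: 3)
  Token 5: 'already' -> NEW (unique so far: 4)
  Token 6: 'big' -> NEW (unique so far: 5)
  Token 7: 'chair' -> NEW (unique so far: 6)
  Token 8: 'key' -> NEW (unique so far: 7)
  Token 9: 'man' -> NEW (unique so far: 8)
  Token 10: 'opened' -> NEW (unique so far: 9)
Unique types: ('already', 'artist', 'big', 'chair', 'key', 'man', 'opened', 'until', 'writes')
Vocabulary size: 9

9


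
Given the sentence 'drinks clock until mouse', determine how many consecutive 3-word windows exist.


Word trigrams from [4] words:
  Trigram 1: (drinks clock until)
  Trigram 2: (clock until mouse)
Total word trigrams: 4 - 2 = 2

2


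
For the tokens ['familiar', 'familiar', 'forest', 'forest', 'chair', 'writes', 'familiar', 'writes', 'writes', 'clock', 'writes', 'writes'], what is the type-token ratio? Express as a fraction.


Tokens: 12
Unique types: ('chair', 'clock', 'familiar', 'forest', 'writes') = 5
TTR = 5/12
Already in lowest terms.

5/12


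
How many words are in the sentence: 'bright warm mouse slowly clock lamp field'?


Counting words by splitting on spaces:
  Word 1: 'bright'
  Word 2: 'warm'
  Word 3: 'mouse'
  Word 4: 'slowly'
  Word 5: 'clock'
  Word 6: 'lamp'
  Word 7: 'field'
Total words: 7

7


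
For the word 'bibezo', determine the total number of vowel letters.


Scanning each character of 'bibezo':
  Position 1: 'b' -> consonant (running count: 0)
  Position 2: 'i' -> vowel (running count: 1)
  Position 3: 'b' -> consonant (running count: 1)
  Position 4: 'e' -> vowel (running count: 2)
  Position 5: 'z' -> consonant (running count: 2)
  Position 6: 'o' -> vowel (running count: 3)
Total vowels: 3

3


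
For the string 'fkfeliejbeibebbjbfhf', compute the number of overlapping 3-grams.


String 'fkfeliejbeibebbjbfhf' has length L = 20.
Number of overlapping n-grams = L - n + 1
Substituting: 20 - 3 + 1 = 18

18


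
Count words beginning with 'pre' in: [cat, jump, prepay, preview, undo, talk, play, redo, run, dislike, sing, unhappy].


Checking each word for prefix 'pre':
  'cat' -> no (count: 0)
  'jump' -> no (count: 0)
  'prepay' -> YES, starts with 'pre' (count: 1)
  'preview' -> YES, starts with 'pre' (count: 2)
  'undo' -> no (count: 2)
  'talk' -> no (count: 2)
  'play' -> no (count: 2)
  'redo' -> no (count: 2)
  'run' -> no (count: 2)
  'dislike' -> no (count: 2)
  'sing' -> no (count: 2)
  'unhappy' -> no (count: 2)
Total with prefix 'pre': 2

2


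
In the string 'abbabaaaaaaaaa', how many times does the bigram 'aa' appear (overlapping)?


Scanning 'abbabaaaaaaaaa' for bigram 'aa':
  Position 0: 'ab' -> no
  Position 1: 'bb' -> no
  Position 2: 'ba' -> no
  Position 3: 'ab' -> no
  Position 4: 'ba' -> no
  Position 5: 'aa' -> MATCH
  Position 6: 'aa' -> MATCH
  Position 7: 'aa' -> MATCH
  Position 8: 'aa' -> MATCH
  Position 9: 'aa' -> MATCH
  Position 10: 'aa' -> MATCH
  Position 11: 'aa' -> MATCH
  Position 12: 'aa' -> MATCH
Total matches: 8

8


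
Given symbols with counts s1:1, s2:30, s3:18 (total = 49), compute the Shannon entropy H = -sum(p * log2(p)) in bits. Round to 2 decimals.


Computing entropy H = -sum(p_i * log2(p_i)):
  s1: p = 1/49 = 0.0204, -p*log2(p) = 0.1146
  s2: p = 30/49 = 0.6122, -p*log2(p) = 0.4334
  s3: p = 18/49 = 0.3673, -p*log2(p) = 0.5307
H = sum of terms = 1.0787
Rounded to 2 decimals: 1.08

1.08


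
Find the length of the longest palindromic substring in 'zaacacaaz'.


Scanning 'zaacacaaz' for palindromic substrings.
Substring at positions 0-8: 'zaacacaaz'.
Check: reverse('zaacacaaz') = 'zaacacaaz' -> palindrome confirmed.
No longer palindromic substring exists; longest length = 9

9


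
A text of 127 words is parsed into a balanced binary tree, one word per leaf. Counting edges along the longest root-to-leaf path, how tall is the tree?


In a balanced binary tree with n leaves the deepest leaf is ceil(log2(n)) edges below the root.
log2(127) = 6.9887
ceil(6.9887) = 7
height (edges) = 7

7


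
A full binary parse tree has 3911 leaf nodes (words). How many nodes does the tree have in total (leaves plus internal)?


Leaf nodes (terminals): 3911
Internal nodes = n - 1 = 3911 - 1 = 3910
Total = leaves + internal = 3911 + 3910 = 7821

7821


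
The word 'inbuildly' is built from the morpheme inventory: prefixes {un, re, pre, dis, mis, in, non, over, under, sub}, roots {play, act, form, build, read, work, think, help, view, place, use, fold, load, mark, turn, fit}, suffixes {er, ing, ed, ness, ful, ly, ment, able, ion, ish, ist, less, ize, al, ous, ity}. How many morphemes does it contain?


Segmenting 'inbuildly' against the inventory:
  'in' -> prefix (morpheme 1)
  'build' -> root (morpheme 2)
  'ly' -> suffix (morpheme 3)
Total morphemes: 3

3


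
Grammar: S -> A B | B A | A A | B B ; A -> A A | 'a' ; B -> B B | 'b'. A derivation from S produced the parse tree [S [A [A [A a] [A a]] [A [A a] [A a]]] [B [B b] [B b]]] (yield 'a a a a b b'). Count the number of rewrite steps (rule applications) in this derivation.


Every bracketed nonterminal node [X ...] in the tree is produced by exactly one rule application.
Reading the tree off as a leftmost derivation:
  Step 1: S  =>  A B   (applied S -> A B)
  Step 2: A B  =>  A A B   (applied A -> A A)
  Step 3: A A B  =>  A A A B   (applied A -> A A)
  Step 4: A A A B  =>  a A A B   (applied A -> a)
  Step 5: a A A B  =>  a a A B   (applied A -> a)
  Step 6: a a A B  =>  a a A A B   (applied A -> A A)
  Step 7: a a A A B  =>  a a a A B   (applied A -> a)
  Step 8: a a a A B  =>  a a a a B   (applied A -> a)
  Step 9: a a a a B  =>  a a a a B B   (applied B -> B B)
  Step 10: a a a a B B  =>  a a a a b B   (applied B -> b)
  Step 11: a a a a b B  =>  a a a a b b   (applied B -> b)
Final yield: a a a a b b
Total rewrite steps: 11

11


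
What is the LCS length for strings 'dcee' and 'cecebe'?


DP table for LCS of 'dcee' and 'cecebe':
       c  e  c  e  b  e
    0  0  0  0  0  0  0
  d 0  0  0  0  0  0  0
  c 0  1  1  1  1  1  1
  e 0  1  2  2  2  2  2
  e 0  1  2  2  3  3  3
LCS: 'cee'
LCS length = 3

3


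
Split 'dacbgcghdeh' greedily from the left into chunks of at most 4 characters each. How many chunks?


'dacbgcghdeh' has 11 characters.
Chunking with max size 4:
  Chunk 1: 'dacb' (positions 0-3)
  Chunk 2: 'gcgh' (positions 4-7)
  Chunk 3: 'deh' (positions 8-10)
Total chunks: ceil(11 / 4) = 3

3


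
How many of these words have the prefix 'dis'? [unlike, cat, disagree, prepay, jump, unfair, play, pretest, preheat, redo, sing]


Checking each word for prefix 'dis':
  'unlike' -> no (count: 0)
  'cat' -> no (count: 0)
  'disagree' -> YES, starts with 'dis' (count: 1)
  'prepay' -> no (count: 1)
  'jump' -> no (count: 1)
  'unfair' -> no (count: 1)
  'play' -> no (count: 1)
  'pretest' -> no (count: 1)
  'preheat' -> no (count: 1)
  'redo' -> no (count: 1)
  'sing' -> no (count: 1)
Total with prefix 'dis': 1

1


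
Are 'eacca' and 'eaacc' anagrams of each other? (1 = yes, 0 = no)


Sort characters of 'eacca': 'aacce'
Sort characters of 'eaacc': 'aacce'
Sorted forms match -> they ARE anagrams
Result: 1

1


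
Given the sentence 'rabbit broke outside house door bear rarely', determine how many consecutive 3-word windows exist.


Word trigrams from [7] words:
  Trigram 1: (rabbit broke outside)
  Trigram 2: (broke outside house)
  Trigram 3: (outside house door)
  Trigram 4: (house door bear)
  Trigram 5: (door bear rarely)
Total word trigrams: 7 - 2 = 5

5


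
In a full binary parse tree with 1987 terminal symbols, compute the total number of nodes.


Leaf nodes (terminals): 1987
Internal nodes = n - 1 = 1987 - 1 = 1986
Total = leaves + internal = 1987 + 1986 = 3973

3973


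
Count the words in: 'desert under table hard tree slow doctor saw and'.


Counting words by splitting on spaces:
  Word 1: 'desert'
  Word 2: 'under'
  Word 3: 'table'
  Word 4: 'hard'
  Word 5: 'tree'
  Word 6: 'slow'
  Word 7: 'doctor'
  Word 8: 'saw'
  Word 9: 'and'
Total words: 9

9


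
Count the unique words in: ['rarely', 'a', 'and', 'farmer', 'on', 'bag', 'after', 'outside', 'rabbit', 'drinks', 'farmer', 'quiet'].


Listing all tokens and tracking unique types:
  Token 1: 'rarely' -> NEW (unique so far: 1)
  Token 2: 'a' -> NEW (unique so far: 2)
  Token 3: 'and' -> NEW (unique so far: 3)
  Token 4: 'farmer' -> NEW (unique so far: 4)
  Token 5: 'on' -> NEW (unique so far: 5)
  Token 6: 'bag' -> NEW (unique so far: 6)
  Token 7: 'after' -> NEW (unique so far: 7)
  Token 8: 'outside' -> NEW (unique so far: 8)
  Token 9: 'rabbit' -> NEW (unique so far: 9)
  Token 10: 'drinks' -> NEW (unique so far: 10)
  Token 11: 'farmer' -> duplicate (unique so far: 10)
  Token 12: 'quiet' -> NEW (unique so far: 11)
Unique types: ('a', 'after', 'and', 'bag', 'drinks', 'farmer', 'on', 'outside', 'quiet', 'rabbit', 'rarely')
Vocabulary size: 11

11


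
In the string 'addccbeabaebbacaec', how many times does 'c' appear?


Scanning 'addccbeabaebbacaec' for 'c':
  Position 3: 'c' -> MATCH (count: 1)
  Position 4: 'c' -> MATCH (count: 2)
  Position 14: 'c' -> MATCH (count: 3)
  Position 17: 'c' -> MATCH (count: 4)
Total occurrences of 'c': 4

4


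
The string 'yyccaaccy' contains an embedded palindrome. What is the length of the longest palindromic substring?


Scanning 'yyccaaccy' for palindromic substrings.
Substring at positions 1-8: 'yccaaccy'.
Check: reverse('yccaaccy') = 'yccaaccy' -> palindrome confirmed.
Neighbouring characters ('y' / '-') break symmetry, so it cannot extend further.
No longer palindromic substring exists; longest length = 8

8


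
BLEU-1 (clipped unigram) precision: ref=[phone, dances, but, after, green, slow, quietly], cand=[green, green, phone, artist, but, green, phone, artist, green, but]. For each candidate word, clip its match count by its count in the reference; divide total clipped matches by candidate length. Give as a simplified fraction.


Reference word counts: {'after': 1, 'but': 1, 'dances': 1, 'green': 1, 'phone': 1, 'quietly': 1, 'slow': 1}
Checking each candidate word (with clipping):
  'green' -> in reference (ref count 1, used 1/1) -> match (matches: 1)
  'green' -> ref count 1 already used up (1/1) -> clipped, no match (matches: 1)
  'phone' -> in reference (ref count 1, used 1/1) -> match (matches: 2)
  'artist' -> not in reference -> no match (matches: 2)
  'but' -> in reference (ref count 1, used 1/1) -> match (matches: 3)
  'green' -> ref count 1 already used up (1/1) -> clipped, no match (matches: 3)
  'phone' -> ref count 1 already used up (1/1) -> clipped, no match (matches: 3)
  'artist' -> not in reference -> no match (matches: 3)
  'green' -> ref count 1 already used up (1/1) -> clipped, no match (matches: 3)
  'but' -> ref count 1 already used up (1/1) -> clipped, no match (matches: 3)
Clipped matches: 3, Candidate length: 10
Precision = 3/10

3/10


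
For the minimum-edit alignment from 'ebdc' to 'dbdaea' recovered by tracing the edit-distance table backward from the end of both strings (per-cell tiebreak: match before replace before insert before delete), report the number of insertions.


Edit distance = 4. Backtracking from cell (4, 6) with preference match > replace > insert > delete,
then listing the resulting alignment 'ebdc' -> 'dbdaea' left to right:
  Step 1: replace e->d
  Step 2: keep 'b'
  Step 3: keep 'd'
  Step 4: insert 'a' [insertion #1]
  Step 5: insert 'e' [insertion #2]
  Step 6: replace c->a
Total insertions: 2

2


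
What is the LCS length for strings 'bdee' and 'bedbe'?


DP table for LCS of 'bdee' and 'bedbe':
       b  e  d  b  e
    0  0  0  0  0  0
  b 0  1  1  1  1  1
  d 0  1  1  2  2  2
  e 0  1  2  2  2  3
  e 0  1  2  2  2  3
LCS: 'bde'
LCS length = 3

3


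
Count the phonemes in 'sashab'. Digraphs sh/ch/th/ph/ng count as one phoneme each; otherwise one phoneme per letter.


Parsing 'sashab' greedily, digraphs first:
  's' -> consonant phoneme (phonemes so far: 1)
  'a' -> vowel phoneme (phonemes so far: 2)
  'sh' -> digraph (1 consonant phoneme) (phonemes so far: 3)
  'a' -> vowel phoneme (phonemes so far: 4)
  'b' -> consonant phoneme (phonemes so far: 5)
Total phonemes: 5

5


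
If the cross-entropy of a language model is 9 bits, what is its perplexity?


Perplexity formula: PP = 2^H
H = 9
PP = 2^9
PP = 2^9 = 512

512


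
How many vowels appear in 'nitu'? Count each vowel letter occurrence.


Scanning each character of 'nitu':
  Position 1: 'n' -> consonant (running count: 0)
  Position 2: 'i' -> vowel (running count: 1)
  Position 3: 't' -> consonant (running count: 1)
  Position 4: 'u' -> vowel (running count: 2)
Total vowels: 2

2


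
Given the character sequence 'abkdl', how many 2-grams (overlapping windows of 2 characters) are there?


String 'abkdl' has length L = 5.
Number of overlapping n-grams = L - n + 1
Substituting: 5 - 2 + 1 = 4

4


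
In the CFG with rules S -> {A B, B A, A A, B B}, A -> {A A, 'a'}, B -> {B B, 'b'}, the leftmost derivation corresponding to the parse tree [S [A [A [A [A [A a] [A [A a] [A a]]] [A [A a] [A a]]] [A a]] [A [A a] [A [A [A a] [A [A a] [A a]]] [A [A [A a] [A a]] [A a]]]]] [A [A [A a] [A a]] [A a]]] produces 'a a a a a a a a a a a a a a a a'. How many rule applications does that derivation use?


Every bracketed nonterminal node [X ...] in the tree is produced by exactly one rule application.
Reading the tree off as a leftmost derivation:
  Step 1: S  =>  A A   (applied S -> A A)
  Step 2: A A  =>  A A A   (applied A -> A A)
  Step 3: A A A  =>  A A A A   (applied A -> A A)
  Step 4: A A A A  =>  A A A A A   (applied A -> A A)
  Step 5: A A A A A  =>  A A A A A A   (applied A -> A A)
  Step 6: A A A A A A  =>  a A A A A A   (applied A -> a)
  Step 7: a A A A A A  =>  a A A A A A A   (applied A -> A A)
  Step 8: a A A A A A A  =>  a a A A A A A   (applied A -> a)
  Step 9: a a A A A A A  =>  a a a A A A A   (applied A -> a)
  Step 10: a a a A A A A  =>  a a a A A A A A   (applied A -> A A)
  Step 11: a a a A A A A A  =>  a a a a A A A A   (applied A -> a)
  Step 12: a a a a A A A A  =>  a a a a a A A A   (applied A -> a)
  Step 13: a a a a a A A A  =>  a a a a a a A A   (applied A -> a)
  Step 14: a a a a a a A A  =>  a a a a a a A A A   (applied A -> A A)
  Step 15: a a a a a a A A A  =>  a a a a a a a A A   (applied A -> a)
  Step 16: a a a a a a a A A  =>  a a a a a a a A A A   (applied A -> A A)
  Step 17: a a a a a a a A A A  =>  a a a a a a a A A A A   (applied A -> A A)
  Step 18: a a a a a a a A A A A  =>  a a a a a a a a A A A   (applied A -> a)
  Step 19: a a a a a a a a A A A  =>  a a a a a a a a A A A A   (applied A -> A A)
  Step 20: a a a a a a a a A A A A  =>  a a a a a a a a a A A A   (applied A -> a)
  Step 21: a a a a a a a a a A A A  =>  a a a a a a a a a a A A   (applied A -> a)
  Step 22: a a a a a a a a a a A A  =>  a a a a a a a a a a A A A   (applied A -> A A)
  Step 23: a a a a a a a a a a A A A  =>  a a a a a a a a a a A A A A   (applied A -> A A)
  Step 24: a a a a a a a a a a A A A A  =>  a a a a a a a a a a a A A A   (applied A -> a)
  Step 25: a a a a a a a a a a a A A A  =>  a a a a a a a a a a a a A A   (applied A -> a)
  Step 26: a a a a a a a a a a a a A A  =>  a a a a a a a a a a a a a A   (applied A -> a)
  Step 27: a a a a a a a a a a a a a A  =>  a a a a a a a a a a a a a A A   (applied A -> A A)
  Step 28: a a a a a a a a a a a a a A A  =>  a a a a a a a a a a a a a A A A   (applied A -> A A)
  Step 29: a a a a a a a a a a a a a A A A  =>  a a a a a a a a a a a a a a A A   (applied A -> a)
  Step 30: a a a a a a a a a a a a a a A A  =>  a a a a a a a a a a a a a a a A   (applied A -> a)
  Step 31: a a a a a a a a a a a a a a a A  =>  a a a a a a a a a a a a a a a a   (applied A -> a)
Final yield: a a a a a a a a a a a a a a a a
Total rewrite steps: 31

31


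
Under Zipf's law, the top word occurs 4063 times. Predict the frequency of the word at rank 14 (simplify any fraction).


Zipf's law: freq(rank) = f1 / rank
f1 = 4063, rank = 14
freq = 4063 / 14
GCD(4063, 14) = 1
Simplified: 4063/14

4063/14


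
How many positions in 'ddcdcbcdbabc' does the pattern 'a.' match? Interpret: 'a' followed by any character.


Pattern: a. means 'a' followed by any character.
Scanning 'ddcdcbcdbabc' position-by-position:
  Pos 0: window 'dd' -> no
  Pos 1: window 'dc' -> no
  Pos 2: window 'cd' -> no
  Pos 3: window 'dc' -> no
  Pos 4: window 'cb' -> no
  Pos 5: window 'bc' -> no
  Pos 6: window 'cd' -> no
  Pos 7: window 'db' -> no
  Pos 8: window 'ba' -> no
  Pos 9: window 'ab' -> MATCH
  Pos 10: window 'bc' -> no
  Pos 11: window 'c' -> no
Total matches: 1

1


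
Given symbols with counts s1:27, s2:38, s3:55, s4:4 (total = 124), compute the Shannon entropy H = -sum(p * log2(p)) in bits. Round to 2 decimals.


Computing entropy H = -sum(p_i * log2(p_i)):
  s1: p = 27/124 = 0.2177, -p*log2(p) = 0.4789
  s2: p = 38/124 = 0.3065, -p*log2(p) = 0.5229
  s3: p = 55/124 = 0.4435, -p*log2(p) = 0.5202
  s4: p = 4/124 = 0.0323, -p*log2(p) = 0.1598
H = sum of terms = 1.6818
Rounded to 2 decimals: 1.68

1.68


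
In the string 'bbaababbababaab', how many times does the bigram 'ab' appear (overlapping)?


Scanning 'bbaababbababaab' for bigram 'ab':
  Position 0: 'bb' -> no
  Position 1: 'ba' -> no
  Position 2: 'aa' -> no
  Position 3: 'ab' -> MATCH
  Position 4: 'ba' -> no
  Position 5: 'ab' -> MATCH
  Position 6: 'bb' -> no
  Position 7: 'ba' -> no
  Position 8: 'ab' -> MATCH
  Position 9: 'ba' -> no
  Position 10: 'ab' -> MATCH
  Position 11: 'ba' -> no
  Position 12: 'aa' -> no
  Position 13: 'ab' -> MATCH
Total matches: 5

5


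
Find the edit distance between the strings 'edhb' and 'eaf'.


Building DP table for s1='edhb' (len 4) and s2='eaf' (len 3):
       e  a  f
    0  1  2  3
  e 1  0  1  2
  d 2  1  1  2
  h 3  2  2  2
  b 4  3  3  3
Edit distance = dp[4][3] = 3

3


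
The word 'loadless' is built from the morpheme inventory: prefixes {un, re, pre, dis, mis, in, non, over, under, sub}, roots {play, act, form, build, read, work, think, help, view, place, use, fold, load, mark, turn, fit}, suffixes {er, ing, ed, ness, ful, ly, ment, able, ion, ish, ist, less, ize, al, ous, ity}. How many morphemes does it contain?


Segmenting 'loadless' against the inventory:
  'load' -> root (morpheme 1)
  'less' -> suffix (morpheme 2)
Total morphemes: 2

2


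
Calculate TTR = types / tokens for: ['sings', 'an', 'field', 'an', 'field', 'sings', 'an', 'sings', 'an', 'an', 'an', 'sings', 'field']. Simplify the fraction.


Tokens: 13
Unique types: ('an', 'field', 'sings') = 3
TTR = 3/13
Already in lowest terms.

3/13


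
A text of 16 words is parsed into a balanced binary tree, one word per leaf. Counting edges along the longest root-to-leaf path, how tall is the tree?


In a balanced binary tree with n leaves the deepest leaf is ceil(log2(n)) edges below the root.
log2(16) = 4.0000
ceil(4.0000) = 4
height (edges) = 4

4


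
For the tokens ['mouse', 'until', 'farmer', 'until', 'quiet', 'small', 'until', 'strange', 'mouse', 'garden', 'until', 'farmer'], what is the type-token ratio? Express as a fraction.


Tokens: 12
Unique types: ('farmer', 'garden', 'mouse', 'quiet', 'small', 'strange', 'until') = 7
TTR = 7/12
Already in lowest terms.

7/12


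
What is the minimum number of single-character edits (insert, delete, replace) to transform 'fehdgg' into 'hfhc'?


Building DP table for s1='fehdgg' (len 6) and s2='hfhc' (len 4):
       h  f  h  c
    0  1  2  3  4
  f 1  1  1  2  3
  e 2  2  2  2  3
  h 3  2  3  2  3
  d 4  3  3  3  3
  g 5  4  4  4  4
  g 6  5  5  5  5
Edit distance = dp[6][4] = 5

5


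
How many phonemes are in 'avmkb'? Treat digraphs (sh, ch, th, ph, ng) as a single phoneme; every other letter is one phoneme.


Parsing 'avmkb' greedily, digraphs first:
  'a' -> vowel phoneme (phonemes so far: 1)
  'v' -> consonant phoneme (phonemes so far: 2)
  'm' -> consonant phoneme (phonemes so far: 3)
  'k' -> consonant phoneme (phonemes so far: 4)
  'b' -> consonant phoneme (phonemes so far: 5)
Total phonemes: 5

5


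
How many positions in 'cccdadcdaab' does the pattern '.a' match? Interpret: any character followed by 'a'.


Pattern: .a means any character followed by 'a'.
Scanning 'cccdadcdaab' position-by-position:
  Pos 0: window 'cc' -> no
  Pos 1: window 'cc' -> no
  Pos 2: window 'cd' -> no
  Pos 3: window 'da' -> MATCH
  Pos 4: window 'ad' -> no
  Pos 5: window 'dc' -> no
  Pos 6: window 'cd' -> no
  Pos 7: window 'da' -> MATCH
  Pos 8: window 'aa' -> MATCH
  Pos 9: window 'ab' -> no
  Pos 10: window 'b' -> no
Total matches: 3

3


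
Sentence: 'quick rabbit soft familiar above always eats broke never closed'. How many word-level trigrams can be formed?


Word trigrams from [10] words:
  Trigram 1: (quick rabbit soft)
  Trigram 2: (rabbit soft familiar)
  Trigram 3: (soft familiar above)
  Trigram 4: (familiar above always)
  Trigram 5: (above always eats)
  Trigram 6: (always eats broke)
  Trigram 7: (eats broke never)
  Trigram 8: (broke never closed)
Total word trigrams: 10 - 2 = 8

8


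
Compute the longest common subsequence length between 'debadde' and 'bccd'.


DP table for LCS of 'debadde' and 'bccd':
       b  c  c  d
    0  0  0  0  0
  d 0  0  0  0  1
  e 0  0  0  0  1
  b 0  1  1  1  1
  a 0  1  1  1  1
  d 0  1  1  1  2
  d 0  1  1  1  2
  e 0  1  1  1  2
LCS: 'bd'
LCS length = 2

2


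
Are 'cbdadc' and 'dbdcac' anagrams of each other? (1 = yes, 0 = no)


Sort characters of 'cbdadc': 'abccdd'
Sort characters of 'dbdcac': 'abccdd'
Sorted forms match -> they ARE anagrams
Result: 1

1


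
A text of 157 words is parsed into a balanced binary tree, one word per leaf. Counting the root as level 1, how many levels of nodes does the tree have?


In a balanced binary tree with n leaves the deepest leaf is ceil(log2(n)) edges below the root,
so counting node levels inclusive of root and leaves gives ceil(log2(n)) + 1 levels.
log2(157) = 7.2946
ceil(7.2946) = 8
levels = 8 + 1 = 9

9


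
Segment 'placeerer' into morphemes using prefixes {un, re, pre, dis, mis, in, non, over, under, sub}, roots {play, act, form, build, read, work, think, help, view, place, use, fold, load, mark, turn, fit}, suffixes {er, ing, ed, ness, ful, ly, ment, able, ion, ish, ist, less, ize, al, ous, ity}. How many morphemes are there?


Segmenting 'placeerer' against the inventory:
  'place' -> root (morpheme 1)
  'er' -> suffix (morpheme 2)
  'er' -> suffix (morpheme 3)
Total morphemes: 3

3


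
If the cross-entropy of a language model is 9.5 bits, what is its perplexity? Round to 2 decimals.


Perplexity formula: PP = 2^H
H = 9.5
PP = 2^9.5
Decompose: 2^9.5 = 2^9 * 2^0.5 = 2^9 * sqrt(2)
2^9 = 512, sqrt(2) ~ 1.4142136
PP ~ 512 * 1.4142136 = 724.0773632
Rounded to 2 decimals: 724.08

724.08


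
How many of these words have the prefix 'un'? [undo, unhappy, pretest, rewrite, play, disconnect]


Checking each word for prefix 'un':
  'undo' -> YES, starts with 'un' (count: 1)
  'unhappy' -> YES, starts with 'un' (count: 2)
  'pretest' -> no (count: 2)
  'rewrite' -> no (count: 2)
  'play' -> no (count: 2)
  'disconnect' -> no (count: 2)
Total with prefix 'un': 2

2


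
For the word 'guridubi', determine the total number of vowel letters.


Scanning each character of 'guridubi':
  Position 1: 'g' -> consonant (running count: 0)
  Position 2: 'u' -> vowel (running count: 1)
  Position 3: 'r' -> consonant (running count: 1)
  Position 4: 'i' -> vowel (running count: 2)
  Position 5: 'd' -> consonant (running count: 2)
  Position 6: 'u' -> vowel (running count: 3)
  Position 7: 'b' -> consonant (running count: 3)
  Position 8: 'i' -> vowel (running count: 4)
Total vowels: 4

4


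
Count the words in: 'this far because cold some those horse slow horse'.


Counting words by splitting on spaces:
  Word 1: 'this'
  Word 2: 'far'
  Word 3: 'because'
  Word 4: 'cold'
  Word 5: 'some'
  Word 6: 'those'
  Word 7: 'horse'
  Word 8: 'slow'
  Word 9: 'horse'
Total words: 9

9


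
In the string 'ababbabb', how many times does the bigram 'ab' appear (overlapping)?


Scanning 'ababbabb' for bigram 'ab':
  Position 0: 'ab' -> MATCH
  Position 1: 'ba' -> no
  Position 2: 'ab' -> MATCH
  Position 3: 'bb' -> no
  Position 4: 'ba' -> no
  Position 5: 'ab' -> MATCH
  Position 6: 'bb' -> no
Total matches: 3

3


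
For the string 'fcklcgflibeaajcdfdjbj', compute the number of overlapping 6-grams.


String 'fcklcgflibeaajcdfdjbj' has length L = 21.
Number of overlapping n-grams = L - n + 1
Substituting: 21 - 6 + 1 = 16

16


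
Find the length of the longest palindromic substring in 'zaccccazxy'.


Scanning 'zaccccazxy' for palindromic substrings.
Substring at positions 0-7: 'zaccccaz'.
Check: reverse('zaccccaz') = 'zaccccaz' -> palindrome confirmed.
Neighbouring characters ('-' / 'x') break symmetry, so it cannot extend further.
No longer palindromic substring exists; longest length = 8

8


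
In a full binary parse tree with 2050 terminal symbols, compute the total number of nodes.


Leaf nodes (terminals): 2050
Internal nodes = n - 1 = 2050 - 1 = 2049
Total = leaves + internal = 2050 + 2049 = 4099

4099


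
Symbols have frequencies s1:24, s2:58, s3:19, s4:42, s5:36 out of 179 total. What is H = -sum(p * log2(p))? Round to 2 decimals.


Computing entropy H = -sum(p_i * log2(p_i)):
  s1: p = 24/179 = 0.1341, -p*log2(p) = 0.3887
  s2: p = 58/179 = 0.3240, -p*log2(p) = 0.5268
  s3: p = 19/179 = 0.1061, -p*log2(p) = 0.3435
  s4: p = 42/179 = 0.2346, -p*log2(p) = 0.4907
  s5: p = 36/179 = 0.2011, -p*log2(p) = 0.4654
H = sum of terms = 2.2151
Rounded to 2 decimals: 2.22

2.22


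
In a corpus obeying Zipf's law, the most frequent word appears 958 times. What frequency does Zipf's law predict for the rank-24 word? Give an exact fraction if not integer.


Zipf's law: freq(rank) = f1 / rank
f1 = 958, rank = 24
freq = 958 / 24
GCD(958, 24) = 2
Simplified: 479/12

479/12


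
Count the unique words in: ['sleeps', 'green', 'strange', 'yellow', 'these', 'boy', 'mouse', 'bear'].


Listing all tokens and tracking unique types:
  Token 1: 'sleeps' -> NEW (unique so far: 1)
  Token 2: 'green' -> NEW (unique so far: 2)
  Token 3: 'strange' -> NEW (unique so far: 3)
  Token 4: 'yellow' -> NEW (unique so far: 4)
  Token 5: 'these' -> NEW (unique so far: 5)
  Token 6: 'boy' -> NEW (unique so far: 6)
  Token 7: 'mouse' -> NEW (unique so far: 7)
  Token 8: 'bear' -> NEW (unique so far: 8)
Unique types: ('bear', 'boy', 'green', 'mouse', 'sleeps', 'strange', 'these', 'yellow')
Vocabulary size: 8

8


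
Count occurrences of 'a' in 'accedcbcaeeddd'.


Scanning 'accedcbcaeeddd' for 'a':
  Position 0: 'a' -> MATCH (count: 1)
  Position 8: 'a' -> MATCH (count: 2)
Total occurrences of 'a': 2

2


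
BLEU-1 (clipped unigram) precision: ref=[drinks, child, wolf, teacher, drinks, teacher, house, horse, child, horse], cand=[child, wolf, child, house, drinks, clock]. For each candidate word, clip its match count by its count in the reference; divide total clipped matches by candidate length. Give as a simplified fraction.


Reference word counts: {'child': 2, 'drinks': 2, 'horse': 2, 'house': 1, 'teacher': 2, 'wolf': 1}
Checking each candidate word (with clipping):
  'child' -> in reference (ref count 2, used 1/2) -> match (matches: 1)
  'wolf' -> in reference (ref count 1, used 1/1) -> match (matches: 2)
  'child' -> in reference (ref count 2, used 2/2) -> match (matches: 3)
  'house' -> in reference (ref count 1, used 1/1) -> match (matches: 4)
  'drinks' -> in reference (ref count 2, used 1/2) -> match (matches: 5)
  'clock' -> not in reference -> no match (matches: 5)
Clipped matches: 5, Candidate length: 6
Precision = 5/6

5/6


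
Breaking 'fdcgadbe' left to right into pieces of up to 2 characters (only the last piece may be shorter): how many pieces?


'fdcgadbe' has 8 characters.
Chunking with max size 2:
  Chunk 1: 'fd' (positions 0-1)
  Chunk 2: 'cg' (positions 2-3)
  Chunk 3: 'ad' (positions 4-5)
  Chunk 4: 'be' (positions 6-7)
Total chunks: ceil(8 / 2) = 4

4
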